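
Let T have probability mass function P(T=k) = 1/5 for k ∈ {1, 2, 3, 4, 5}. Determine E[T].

E[T] = Σ t·P(T=t)
 = 1·1/5 + 2·1/5 + 3·1/5 + 4·1/5 + 5·1/5
 = 1/5 + 2/5 + 3/5 + 4/5 + 1
 = 3

3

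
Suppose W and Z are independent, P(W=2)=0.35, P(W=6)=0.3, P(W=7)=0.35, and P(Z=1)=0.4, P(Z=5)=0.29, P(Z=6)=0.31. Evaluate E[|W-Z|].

E[|W-Z|] = Σ_w Σ_z |w-z| · P(W=w)P(Z=z)
 = 1·0.14 + 3·0.1015 + 4·0.1085 + 5·0.12 + 1·0.087 + 0·0.093 + 6·0.14 + 2·0.1015 + 1·0.1085
 = 0.14 + 0.3045 + 0.434 + 0.6 + 0.087 + 0 + 0.84 + 0.203 + 0.1085
 = 2.717

2.717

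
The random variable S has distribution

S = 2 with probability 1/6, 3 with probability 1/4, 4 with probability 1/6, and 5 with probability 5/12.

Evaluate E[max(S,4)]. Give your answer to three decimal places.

4.417

E[max(S,4)] = Σ max(s,4)·P(S=s)
 = 4·1/6 + 4·1/4 + 4·1/6 + 5·5/12
 = 2/3 + 1 + 2/3 + 25/12
 = 53/12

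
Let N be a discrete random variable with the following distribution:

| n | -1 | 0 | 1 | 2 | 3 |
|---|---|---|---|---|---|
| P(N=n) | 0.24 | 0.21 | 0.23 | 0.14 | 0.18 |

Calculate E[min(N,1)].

E[min(N,1)] = Σ min(n,1)·P(N=n)
 = (-1)·0.24 + 0·0.21 + 1·0.23 + 1·0.14 + 1·0.18
 = (-0.24) + 0 + 0.23 + 0.14 + 0.18
 = 0.31

0.31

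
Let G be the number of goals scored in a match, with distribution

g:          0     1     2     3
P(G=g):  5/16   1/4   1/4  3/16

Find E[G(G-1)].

1.625

E[G(G-1)] = Σ g(g-1)·P(G=g)
 = 0·5/16 + 0·1/4 + 2·1/4 + 6·3/16
 = 0 + 0 + 1/2 + 9/8
 = 13/8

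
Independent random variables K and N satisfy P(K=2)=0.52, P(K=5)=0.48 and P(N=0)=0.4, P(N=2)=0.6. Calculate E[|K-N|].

E[|K-N|] = Σ_k Σ_n |k-n| · P(K=k)P(N=n)
 = 2·0.208 + 0·0.312 + 5·0.192 + 3·0.288
 = 0.416 + 0 + 0.96 + 0.864
 = 2.24

2.24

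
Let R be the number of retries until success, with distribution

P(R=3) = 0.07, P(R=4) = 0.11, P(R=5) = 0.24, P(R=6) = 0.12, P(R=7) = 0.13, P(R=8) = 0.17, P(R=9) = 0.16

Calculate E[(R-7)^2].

E[(R-7)^2] = Σ (r-7)^2·P(R=r)
 = 16·0.07 + 9·0.11 + 4·0.24 + 1·0.12 + 0·0.13 + 1·0.17 + 4·0.16
 = 1.12 + 0.99 + 0.96 + 0.12 + 0 + 0.17 + 0.64
 = 4

4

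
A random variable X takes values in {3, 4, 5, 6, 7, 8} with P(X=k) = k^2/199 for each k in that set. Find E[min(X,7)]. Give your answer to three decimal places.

E[min(X,7)] = Σ min(x,7)·P(X=x)
 = 3·9/199 + 4·16/199 + 5·25/199 + 6·36/199 + 7·49/199 + 7·64/199
 = 27/199 + 64/199 + 125/199 + 216/199 + 343/199 + 448/199
 = 1223/199

6.146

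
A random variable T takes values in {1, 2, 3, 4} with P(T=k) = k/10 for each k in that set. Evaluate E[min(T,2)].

1.9

E[min(T,2)] = Σ min(t,2)·P(T=t)
 = 1·1/10 + 2·1/5 + 2·3/10 + 2·2/5
 = 1/10 + 2/5 + 3/5 + 4/5
 = 19/10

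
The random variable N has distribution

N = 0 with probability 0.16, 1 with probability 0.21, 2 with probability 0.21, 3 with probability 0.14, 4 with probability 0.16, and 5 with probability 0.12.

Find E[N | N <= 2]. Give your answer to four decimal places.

P(N <= 2) = 0.16 + 0.21 + 0.21 = 0.58.
E[N | N <= 2] = [0·0.16 + 1·0.21 + 2·0.21] / 0.58
 = 0.63 / 0.58
 = 63/58

1.0862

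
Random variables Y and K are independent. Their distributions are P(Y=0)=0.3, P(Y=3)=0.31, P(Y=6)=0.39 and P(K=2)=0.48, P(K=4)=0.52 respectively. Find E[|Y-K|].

2.3764

E[|Y-K|] = Σ_y Σ_k |y-k| · P(Y=y)P(K=k)
 = 2·0.144 + 4·0.156 + 1·0.1488 + 1·0.1612 + 4·0.1872 + 2·0.2028
 = 0.288 + 0.624 + 0.1488 + 0.1612 + 0.7488 + 0.4056
 = 2.3764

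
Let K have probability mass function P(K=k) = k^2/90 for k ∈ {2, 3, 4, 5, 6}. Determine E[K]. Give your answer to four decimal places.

4.8889

E[K] = Σ k·P(K=k)
 = 2·2/45 + 3·1/10 + 4·8/45 + 5·5/18 + 6·2/5
 = 4/45 + 3/10 + 32/45 + 25/18 + 12/5
 = 44/9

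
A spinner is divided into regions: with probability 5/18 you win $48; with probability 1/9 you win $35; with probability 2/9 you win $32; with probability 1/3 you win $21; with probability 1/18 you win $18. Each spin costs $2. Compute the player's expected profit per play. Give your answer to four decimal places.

30.3333

E[payout] = 48·5/18 + 35·1/9 + 32·2/9 + 21·1/3 + 18·1/18
 = 40/3 + 35/9 + 64/9 + 7 + 1
 = 97/3
Net = 97/3 - 2 = 91/3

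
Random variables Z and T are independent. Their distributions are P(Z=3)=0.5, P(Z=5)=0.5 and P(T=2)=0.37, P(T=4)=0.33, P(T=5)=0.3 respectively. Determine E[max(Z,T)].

4.465

E[max(Z,T)] = Σ_z Σ_t max(z,t) · P(Z=z)P(T=t)
 = 3·0.185 + 4·0.165 + 5·0.15 + 5·0.185 + 5·0.165 + 5·0.15
 = 0.555 + 0.66 + 0.75 + 0.925 + 0.825 + 0.75
 = 4.465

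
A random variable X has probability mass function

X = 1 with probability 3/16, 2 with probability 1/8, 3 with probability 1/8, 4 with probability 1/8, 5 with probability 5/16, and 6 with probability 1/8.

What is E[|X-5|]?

1.625

E[|X-5|] = Σ |x-5|·P(X=x)
 = 4·3/16 + 3·1/8 + 2·1/8 + 1·1/8 + 0·5/16 + 1·1/8
 = 3/4 + 3/8 + 1/4 + 1/8 + 0 + 1/8
 = 13/8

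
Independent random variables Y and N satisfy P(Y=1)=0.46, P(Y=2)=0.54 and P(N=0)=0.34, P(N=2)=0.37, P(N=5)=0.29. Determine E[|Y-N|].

1.6972

E[|Y-N|] = Σ_y Σ_n |y-n| · P(Y=y)P(N=n)
 = 1·0.1564 + 1·0.1702 + 4·0.1334 + 2·0.1836 + 0·0.1998 + 3·0.1566
 = 0.1564 + 0.1702 + 0.5336 + 0.3672 + 0 + 0.4698
 = 1.6972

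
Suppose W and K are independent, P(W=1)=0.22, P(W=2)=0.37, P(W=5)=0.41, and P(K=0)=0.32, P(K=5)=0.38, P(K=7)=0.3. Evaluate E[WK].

E[WK] = Σ_w Σ_k wk · P(W=w)P(K=k)
 = 0·0.0704 + 5·0.0836 + 7·0.066 + 0·0.1184 + 10·0.1406 + 14·0.111 + 0·0.1312 + 25·0.1558 + 35·0.123
 = 0 + 0.418 + 0.462 + 0 + 1.406 + 1.554 + 0 + 3.895 + 4.305
 = 12.04

12.04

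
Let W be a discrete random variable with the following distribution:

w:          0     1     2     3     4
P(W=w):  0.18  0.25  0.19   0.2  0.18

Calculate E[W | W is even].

2

P(W is even) = 0.18 + 0.19 + 0.18 = 0.55.
E[W | W is even] = [0·0.18 + 2·0.19 + 4·0.18] / 0.55
 = 1.1 / 0.55
 = 2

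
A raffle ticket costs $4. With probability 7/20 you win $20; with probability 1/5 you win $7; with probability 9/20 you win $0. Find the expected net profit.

4.4

E[payout] = 20·7/20 + 7·1/5 + 0·9/20
 = 7 + 7/5 + 0
 = 42/5
Net = 42/5 - 4 = 22/5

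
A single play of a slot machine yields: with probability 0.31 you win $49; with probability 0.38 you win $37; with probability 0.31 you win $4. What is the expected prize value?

E[payout] = 49·0.31 + 37·0.38 + 4·0.31
 = 15.19 + 14.06 + 1.24
 = 30.49

30.49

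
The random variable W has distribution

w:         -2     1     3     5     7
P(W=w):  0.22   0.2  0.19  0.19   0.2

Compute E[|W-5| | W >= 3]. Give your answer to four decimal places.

P(W >= 3) = 0.19 + 0.19 + 0.2 = 0.58.
E[|W-5| | W >= 3] = [2·0.19 + 0·0.19 + 2·0.2] / 0.58
 = 0.78 / 0.58
 = 39/29

1.3448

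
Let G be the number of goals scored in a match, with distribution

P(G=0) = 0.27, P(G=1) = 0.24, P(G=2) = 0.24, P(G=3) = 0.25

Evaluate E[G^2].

E[G^2] = Σ g^2·P(G=g)
 = 0·0.27 + 1·0.24 + 4·0.24 + 9·0.25
 = 0 + 0.24 + 0.96 + 2.25
 = 3.45

3.45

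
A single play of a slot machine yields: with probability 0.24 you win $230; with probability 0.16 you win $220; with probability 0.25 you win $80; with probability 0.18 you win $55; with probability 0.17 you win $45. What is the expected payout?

E[payout] = 230·0.24 + 220·0.16 + 80·0.25 + 55·0.18 + 45·0.17
 = 55.2 + 35.2 + 20 + 9.9 + 7.65
 = 127.95

127.95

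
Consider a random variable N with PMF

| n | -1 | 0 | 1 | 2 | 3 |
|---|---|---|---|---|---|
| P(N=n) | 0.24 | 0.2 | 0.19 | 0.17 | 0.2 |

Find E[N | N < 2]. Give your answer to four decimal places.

P(N < 2) = 0.24 + 0.2 + 0.19 = 0.63.
E[N | N < 2] = [(-1)·0.24 + 0·0.2 + 1·0.19] / 0.63
 = -0.05 / 0.63
 = -5/63

-0.0794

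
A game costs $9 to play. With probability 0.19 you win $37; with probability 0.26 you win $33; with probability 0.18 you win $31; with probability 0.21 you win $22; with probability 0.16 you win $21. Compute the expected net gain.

20.17

E[payout] = 37·0.19 + 33·0.26 + 31·0.18 + 22·0.21 + 21·0.16
 = 7.03 + 8.58 + 5.58 + 4.62 + 3.36
 = 29.17
Net = 29.17 - 9 = 20.17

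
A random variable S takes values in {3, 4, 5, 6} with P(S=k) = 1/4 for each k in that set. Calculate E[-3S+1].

E[-3S+1] = Σ (-3s+1)·P(S=s)
 = (-8)·1/4 + (-11)·1/4 + (-14)·1/4 + (-17)·1/4
 = (-2) + (-11/4) + (-7/2) + (-17/4)
 = -25/2

-12.5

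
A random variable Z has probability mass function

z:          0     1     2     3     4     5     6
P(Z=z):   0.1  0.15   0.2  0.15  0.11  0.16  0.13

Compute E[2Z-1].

5.04

E[2Z-1] = Σ (2z-1)·P(Z=z)
 = (-1)·0.1 + 1·0.15 + 3·0.2 + 5·0.15 + 7·0.11 + 9·0.16 + 11·0.13
 = (-0.1) + 0.15 + 0.6 + 0.75 + 0.77 + 1.44 + 1.43
 = 5.04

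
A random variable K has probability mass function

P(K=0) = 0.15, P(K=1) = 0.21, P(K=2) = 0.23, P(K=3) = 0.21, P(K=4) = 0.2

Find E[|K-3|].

E[|K-3|] = Σ |k-3|·P(K=k)
 = 3·0.15 + 2·0.21 + 1·0.23 + 0·0.21 + 1·0.2
 = 0.45 + 0.42 + 0.23 + 0 + 0.2
 = 1.3

1.3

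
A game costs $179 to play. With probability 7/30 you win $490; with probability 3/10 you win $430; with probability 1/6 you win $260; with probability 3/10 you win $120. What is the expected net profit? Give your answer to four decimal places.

E[payout] = 490·7/30 + 430·3/10 + 260·1/6 + 120·3/10
 = 343/3 + 129 + 130/3 + 36
 = 968/3
Net = 968/3 - 179 = 431/3

143.6667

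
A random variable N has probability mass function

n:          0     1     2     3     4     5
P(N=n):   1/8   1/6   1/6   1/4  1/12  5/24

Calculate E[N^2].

9.625

E[N^2] = Σ n^2·P(N=n)
 = 0·1/8 + 1·1/6 + 4·1/6 + 9·1/4 + 16·1/12 + 25·5/24
 = 0 + 1/6 + 2/3 + 9/4 + 4/3 + 125/24
 = 77/8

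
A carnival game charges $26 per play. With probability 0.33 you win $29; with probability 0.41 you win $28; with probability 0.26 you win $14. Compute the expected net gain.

-1.31

E[payout] = 29·0.33 + 28·0.41 + 14·0.26
 = 9.57 + 11.48 + 3.64
 = 24.69
Net = 24.69 - 26 = -1.31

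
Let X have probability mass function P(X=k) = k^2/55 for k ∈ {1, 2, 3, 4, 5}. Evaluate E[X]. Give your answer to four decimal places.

4.0909

E[X] = Σ x·P(X=x)
 = 1·1/55 + 2·4/55 + 3·9/55 + 4·16/55 + 5·5/11
 = 1/55 + 8/55 + 27/55 + 64/55 + 25/11
 = 45/11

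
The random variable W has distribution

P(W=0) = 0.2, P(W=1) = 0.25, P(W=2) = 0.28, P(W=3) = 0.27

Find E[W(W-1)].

2.18

E[W(W-1)] = Σ w(w-1)·P(W=w)
 = 0·0.2 + 0·0.25 + 2·0.28 + 6·0.27
 = 0 + 0 + 0.56 + 1.62
 = 2.18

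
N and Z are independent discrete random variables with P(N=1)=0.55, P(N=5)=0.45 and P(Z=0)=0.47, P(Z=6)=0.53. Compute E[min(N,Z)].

E[min(N,Z)] = Σ_n Σ_z min(n,z) · P(N=n)P(Z=z)
 = 0·0.2585 + 1·0.2915 + 0·0.2115 + 5·0.2385
 = 0 + 0.2915 + 0 + 1.1925
 = 1.484

1.484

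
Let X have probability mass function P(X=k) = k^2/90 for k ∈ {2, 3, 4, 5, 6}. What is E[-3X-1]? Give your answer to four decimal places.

-15.6667

E[-3X-1] = Σ (-3x-1)·P(X=x)
 = (-7)·2/45 + (-10)·1/10 + (-13)·8/45 + (-16)·5/18 + (-19)·2/5
 = (-14/45) + (-1) + (-104/45) + (-40/9) + (-38/5)
 = -47/3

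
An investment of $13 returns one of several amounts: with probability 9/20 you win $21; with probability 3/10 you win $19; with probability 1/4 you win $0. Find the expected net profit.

2.15

E[payout] = 21·9/20 + 19·3/10 + 0·1/4
 = 189/20 + 57/10 + 0
 = 303/20
Net = 303/20 - 13 = 43/20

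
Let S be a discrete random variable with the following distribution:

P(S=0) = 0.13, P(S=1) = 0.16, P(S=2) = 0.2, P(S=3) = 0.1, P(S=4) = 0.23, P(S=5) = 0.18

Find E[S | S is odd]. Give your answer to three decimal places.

3.091

P(S is odd) = 0.16 + 0.1 + 0.18 = 0.44.
E[S | S is odd] = [1·0.16 + 3·0.1 + 5·0.18] / 0.44
 = 1.36 / 0.44
 = 34/11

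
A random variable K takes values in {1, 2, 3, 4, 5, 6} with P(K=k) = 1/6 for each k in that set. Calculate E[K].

3.5

E[K] = Σ k·P(K=k)
 = 1·1/6 + 2·1/6 + 3·1/6 + 4·1/6 + 5·1/6 + 6·1/6
 = 1/6 + 1/3 + 1/2 + 2/3 + 5/6 + 1
 = 7/2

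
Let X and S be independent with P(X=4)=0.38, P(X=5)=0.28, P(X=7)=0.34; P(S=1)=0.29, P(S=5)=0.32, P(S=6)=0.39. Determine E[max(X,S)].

E[max(X,S)] = Σ_x Σ_s max(x,s) · P(X=x)P(S=s)
 = 4·0.1102 + 5·0.1216 + 6·0.1482 + 5·0.0812 + 5·0.0896 + 6·0.1092 + 7·0.0986 + 7·0.1088 + 7·0.1326
 = 0.4408 + 0.608 + 0.8892 + 0.406 + 0.448 + 0.6552 + 0.6902 + 0.7616 + 0.9282
 = 5.8272

5.8272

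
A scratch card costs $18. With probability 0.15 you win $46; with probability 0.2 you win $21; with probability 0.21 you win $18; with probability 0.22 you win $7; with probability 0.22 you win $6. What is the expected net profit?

-0.26

E[payout] = 46·0.15 + 21·0.2 + 18·0.21 + 7·0.22 + 6·0.22
 = 6.9 + 4.2 + 3.78 + 1.54 + 1.32
 = 17.74
Net = 17.74 - 18 = -0.26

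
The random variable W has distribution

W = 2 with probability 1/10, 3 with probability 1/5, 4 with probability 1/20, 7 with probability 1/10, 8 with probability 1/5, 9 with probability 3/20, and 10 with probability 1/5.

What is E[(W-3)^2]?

E[(W-3)^2] = Σ (w-3)^2·P(W=w)
 = 1·1/10 + 0·1/5 + 1·1/20 + 16·1/10 + 25·1/5 + 36·3/20 + 49·1/5
 = 1/10 + 0 + 1/20 + 8/5 + 5 + 27/5 + 49/5
 = 439/20

21.95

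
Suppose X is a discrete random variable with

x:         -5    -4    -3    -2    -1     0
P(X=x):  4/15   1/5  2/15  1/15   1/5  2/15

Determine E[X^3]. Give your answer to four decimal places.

E[X^3] = Σ x^3·P(X=x)
 = (-125)·4/15 + (-64)·1/5 + (-27)·2/15 + (-8)·1/15 + (-1)·1/5 + 0·2/15
 = (-100/3) + (-64/5) + (-18/5) + (-8/15) + (-1/5) + 0
 = -757/15

-50.4667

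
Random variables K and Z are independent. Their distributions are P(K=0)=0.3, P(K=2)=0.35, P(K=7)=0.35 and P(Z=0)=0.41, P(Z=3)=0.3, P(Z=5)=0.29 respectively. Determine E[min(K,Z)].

E[min(K,Z)] = Σ_k Σ_z min(k,z) · P(K=k)P(Z=z)
 = 0·0.123 + 0·0.09 + 0·0.087 + 0·0.1435 + 2·0.105 + 2·0.1015 + 0·0.1435 + 3·0.105 + 5·0.1015
 = 0 + 0 + 0 + 0 + 0.21 + 0.203 + 0 + 0.315 + 0.5075
 = 1.2355

1.2355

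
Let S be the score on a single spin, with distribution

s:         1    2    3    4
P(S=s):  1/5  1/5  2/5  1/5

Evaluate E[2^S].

7.6

E[2^S] = Σ 2^s·P(S=s)
 = 2·1/5 + 4·1/5 + 8·2/5 + 16·1/5
 = 2/5 + 4/5 + 16/5 + 16/5
 = 38/5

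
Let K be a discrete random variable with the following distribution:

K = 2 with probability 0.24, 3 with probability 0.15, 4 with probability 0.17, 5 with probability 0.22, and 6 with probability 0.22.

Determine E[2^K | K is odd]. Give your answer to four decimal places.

P(K is odd) = 0.15 + 0.22 = 0.37.
E[2^K | K is odd] = [8·0.15 + 32·0.22] / 0.37
 = 8.24 / 0.37
 = 824/37

22.2703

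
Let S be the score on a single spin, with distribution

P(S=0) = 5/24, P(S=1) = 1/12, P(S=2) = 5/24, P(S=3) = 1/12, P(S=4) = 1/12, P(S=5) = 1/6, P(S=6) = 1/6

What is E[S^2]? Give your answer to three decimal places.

E[S^2] = Σ s^2·P(S=s)
 = 0·5/24 + 1·1/12 + 4·5/24 + 9·1/12 + 16·1/12 + 25·1/6 + 36·1/6
 = 0 + 1/12 + 5/6 + 3/4 + 4/3 + 25/6 + 6
 = 79/6

13.167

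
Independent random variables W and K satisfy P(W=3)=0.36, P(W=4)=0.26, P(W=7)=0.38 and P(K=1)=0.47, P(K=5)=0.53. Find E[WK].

E[WK] = Σ_w Σ_k wk · P(W=w)P(K=k)
 = 3·0.1692 + 15·0.1908 + 4·0.1222 + 20·0.1378 + 7·0.1786 + 35·0.2014
 = 0.5076 + 2.862 + 0.4888 + 2.756 + 1.2502 + 7.049
 = 14.9136

14.9136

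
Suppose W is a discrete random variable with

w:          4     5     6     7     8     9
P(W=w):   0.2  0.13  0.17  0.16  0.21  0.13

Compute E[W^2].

44.38

E[W^2] = Σ w^2·P(W=w)
 = 16·0.2 + 25·0.13 + 36·0.17 + 49·0.16 + 64·0.21 + 81·0.13
 = 3.2 + 3.25 + 6.12 + 7.84 + 13.44 + 10.53
 = 44.38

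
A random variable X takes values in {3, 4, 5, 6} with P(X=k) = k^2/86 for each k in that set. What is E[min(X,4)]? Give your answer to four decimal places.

E[min(X,4)] = Σ min(x,4)·P(X=x)
 = 3·9/86 + 4·8/43 + 4·25/86 + 4·18/43
 = 27/86 + 32/43 + 50/43 + 72/43
 = 335/86

3.8953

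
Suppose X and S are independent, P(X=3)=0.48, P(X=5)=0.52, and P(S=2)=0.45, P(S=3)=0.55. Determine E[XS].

10.302

E[XS] = Σ_x Σ_s xs · P(X=x)P(S=s)
 = 6·0.216 + 9·0.264 + 10·0.234 + 15·0.286
 = 1.296 + 2.376 + 2.34 + 4.29
 = 10.302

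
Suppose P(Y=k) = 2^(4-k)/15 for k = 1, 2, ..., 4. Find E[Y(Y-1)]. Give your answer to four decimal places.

E[Y(Y-1)] = Σ y(y-1)·P(Y=y)
 = 0·8/15 + 2·4/15 + 6·2/15 + 12·1/15
 = 0 + 8/15 + 4/5 + 4/5
 = 32/15

2.1333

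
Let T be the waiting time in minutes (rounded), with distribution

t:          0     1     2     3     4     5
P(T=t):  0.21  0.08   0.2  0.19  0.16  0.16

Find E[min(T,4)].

2.33

E[min(T,4)] = Σ min(t,4)·P(T=t)
 = 0·0.21 + 1·0.08 + 2·0.2 + 3·0.19 + 4·0.16 + 4·0.16
 = 0 + 0.08 + 0.4 + 0.57 + 0.64 + 0.64
 = 2.33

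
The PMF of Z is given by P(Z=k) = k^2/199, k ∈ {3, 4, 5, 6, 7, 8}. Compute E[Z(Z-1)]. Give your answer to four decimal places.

37.5276

E[Z(Z-1)] = Σ z(z-1)·P(Z=z)
 = 6·9/199 + 12·16/199 + 20·25/199 + 30·36/199 + 42·49/199 + 56·64/199
 = 54/199 + 192/199 + 500/199 + 1080/199 + 2058/199 + 3584/199
 = 7468/199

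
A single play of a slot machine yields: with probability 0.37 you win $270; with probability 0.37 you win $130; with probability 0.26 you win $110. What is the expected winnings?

176.6

E[payout] = 270·0.37 + 130·0.37 + 110·0.26
 = 99.9 + 48.1 + 28.6
 = 176.6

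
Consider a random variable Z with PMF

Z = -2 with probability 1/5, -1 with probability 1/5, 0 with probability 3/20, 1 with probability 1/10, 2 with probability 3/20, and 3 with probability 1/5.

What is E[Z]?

E[Z] = Σ z·P(Z=z)
 = (-2)·1/5 + (-1)·1/5 + 0·3/20 + 1·1/10 + 2·3/20 + 3·1/5
 = (-2/5) + (-1/5) + 0 + 1/10 + 3/10 + 3/5
 = 2/5

0.4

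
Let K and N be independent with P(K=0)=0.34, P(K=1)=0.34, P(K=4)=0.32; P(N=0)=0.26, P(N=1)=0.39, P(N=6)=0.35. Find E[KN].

E[KN] = Σ_k Σ_n kn · P(K=k)P(N=n)
 = 0·0.0884 + 0·0.1326 + 0·0.119 + 0·0.0884 + 1·0.1326 + 6·0.119 + 0·0.0832 + 4·0.1248 + 24·0.112
 = 0 + 0 + 0 + 0 + 0.1326 + 0.714 + 0 + 0.4992 + 2.688
 = 4.0338

4.0338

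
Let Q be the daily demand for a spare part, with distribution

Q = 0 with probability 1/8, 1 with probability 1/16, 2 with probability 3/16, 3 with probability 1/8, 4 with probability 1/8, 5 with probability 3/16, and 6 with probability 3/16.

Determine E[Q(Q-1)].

12

E[Q(Q-1)] = Σ q(q-1)·P(Q=q)
 = 0·1/8 + 0·1/16 + 2·3/16 + 6·1/8 + 12·1/8 + 20·3/16 + 30·3/16
 = 0 + 0 + 3/8 + 3/4 + 3/2 + 15/4 + 45/8
 = 12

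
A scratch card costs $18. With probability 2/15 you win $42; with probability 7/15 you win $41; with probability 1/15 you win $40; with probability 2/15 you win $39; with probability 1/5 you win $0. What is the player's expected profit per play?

14.6

E[payout] = 42·2/15 + 41·7/15 + 40·1/15 + 39·2/15 + 0·1/5
 = 28/5 + 287/15 + 8/3 + 26/5 + 0
 = 163/5
Net = 163/5 - 18 = 73/5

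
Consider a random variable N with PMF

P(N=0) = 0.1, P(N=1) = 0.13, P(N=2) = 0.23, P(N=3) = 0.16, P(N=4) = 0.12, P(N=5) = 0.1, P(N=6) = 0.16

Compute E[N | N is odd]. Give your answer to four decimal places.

2.8462

P(N is odd) = 0.13 + 0.16 + 0.1 = 0.39.
E[N | N is odd] = [1·0.13 + 3·0.16 + 5·0.1] / 0.39
 = 1.11 / 0.39
 = 37/13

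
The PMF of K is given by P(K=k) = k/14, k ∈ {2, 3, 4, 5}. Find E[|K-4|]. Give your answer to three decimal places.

E[|K-4|] = Σ |k-4|·P(K=k)
 = 2·1/7 + 1·3/14 + 0·2/7 + 1·5/14
 = 2/7 + 3/14 + 0 + 5/14
 = 6/7

0.857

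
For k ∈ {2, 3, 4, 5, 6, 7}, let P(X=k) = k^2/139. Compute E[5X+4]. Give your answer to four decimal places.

E[5X+4] = Σ (5x+4)·P(X=x)
 = 14·4/139 + 19·9/139 + 24·16/139 + 29·25/139 + 34·36/139 + 39·49/139
 = 56/139 + 171/139 + 384/139 + 725/139 + 1224/139 + 1911/139
 = 4471/139

32.1655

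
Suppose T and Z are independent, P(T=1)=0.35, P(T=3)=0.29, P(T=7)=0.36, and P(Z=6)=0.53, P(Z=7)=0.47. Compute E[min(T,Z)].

E[min(T,Z)] = Σ_t Σ_z min(t,z) · P(T=t)P(Z=z)
 = 1·0.1855 + 1·0.1645 + 3·0.1537 + 3·0.1363 + 6·0.1908 + 7·0.1692
 = 0.1855 + 0.1645 + 0.4611 + 0.4089 + 1.1448 + 1.1844
 = 3.5492

3.5492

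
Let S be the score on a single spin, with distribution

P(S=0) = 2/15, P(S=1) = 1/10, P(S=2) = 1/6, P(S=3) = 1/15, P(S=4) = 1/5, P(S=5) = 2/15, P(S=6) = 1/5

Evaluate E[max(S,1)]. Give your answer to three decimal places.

E[max(S,1)] = Σ max(s,1)·P(S=s)
 = 1·2/15 + 1·1/10 + 2·1/6 + 3·1/15 + 4·1/5 + 5·2/15 + 6·1/5
 = 2/15 + 1/10 + 1/3 + 1/5 + 4/5 + 2/3 + 6/5
 = 103/30

3.433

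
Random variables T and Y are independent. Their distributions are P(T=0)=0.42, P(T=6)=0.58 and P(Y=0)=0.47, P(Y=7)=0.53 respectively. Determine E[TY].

12.9108

E[TY] = Σ_t Σ_y ty · P(T=t)P(Y=y)
 = 0·0.1974 + 0·0.2226 + 0·0.2726 + 42·0.3074
 = 0 + 0 + 0 + 12.9108
 = 12.9108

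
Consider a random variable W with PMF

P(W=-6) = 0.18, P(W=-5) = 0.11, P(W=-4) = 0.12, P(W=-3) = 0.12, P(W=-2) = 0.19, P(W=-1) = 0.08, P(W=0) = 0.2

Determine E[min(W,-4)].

E[min(W,-4)] = Σ min(w,-4)·P(W=w)
 = (-6)·0.18 + (-5)·0.11 + (-4)·0.12 + (-4)·0.12 + (-4)·0.19 + (-4)·0.08 + (-4)·0.2
 = (-1.08) + (-0.55) + (-0.48) + (-0.48) + (-0.76) + (-0.32) + (-0.8)
 = -4.47

-4.47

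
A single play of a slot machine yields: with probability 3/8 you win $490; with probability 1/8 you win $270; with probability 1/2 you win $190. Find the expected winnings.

312.5

E[payout] = 490·3/8 + 270·1/8 + 190·1/2
 = 735/4 + 135/4 + 95
 = 625/2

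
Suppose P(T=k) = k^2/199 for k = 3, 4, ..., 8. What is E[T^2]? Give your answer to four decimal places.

E[T^2] = Σ t^2·P(T=t)
 = 9·9/199 + 16·16/199 + 25·25/199 + 36·36/199 + 49·49/199 + 64·64/199
 = 81/199 + 256/199 + 625/199 + 1296/199 + 2401/199 + 4096/199
 = 8755/199

43.9950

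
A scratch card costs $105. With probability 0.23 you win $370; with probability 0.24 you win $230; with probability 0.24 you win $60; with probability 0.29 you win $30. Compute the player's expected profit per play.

58.4

E[payout] = 370·0.23 + 230·0.24 + 60·0.24 + 30·0.29
 = 85.1 + 55.2 + 14.4 + 8.7
 = 163.4
Net = 163.4 - 105 = 58.4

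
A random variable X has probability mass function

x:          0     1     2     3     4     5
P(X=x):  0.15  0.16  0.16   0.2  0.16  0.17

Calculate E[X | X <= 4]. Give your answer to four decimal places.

2.0723

P(X <= 4) = 0.15 + 0.16 + 0.16 + 0.2 + 0.16 = 0.83.
E[X | X <= 4] = [0·0.15 + 1·0.16 + 2·0.16 + 3·0.2 + 4·0.16] / 0.83
 = 1.72 / 0.83
 = 172/83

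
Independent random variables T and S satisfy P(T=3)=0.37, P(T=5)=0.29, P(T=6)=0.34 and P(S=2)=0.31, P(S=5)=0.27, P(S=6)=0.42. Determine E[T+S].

E[T+S] = Σ_t Σ_s (t+s) · P(T=t)P(S=s)
 = 5·0.1147 + 8·0.0999 + 9·0.1554 + 7·0.0899 + 10·0.0783 + 11·0.1218 + 8·0.1054 + 11·0.0918 + 12·0.1428
 = 0.5735 + 0.7992 + 1.3986 + 0.6293 + 0.783 + 1.3398 + 0.8432 + 1.0098 + 1.7136
 = 9.09

9.09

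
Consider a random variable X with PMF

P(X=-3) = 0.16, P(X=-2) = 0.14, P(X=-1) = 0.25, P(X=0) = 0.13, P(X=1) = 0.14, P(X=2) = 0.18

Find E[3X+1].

E[3X+1] = Σ (3x+1)·P(X=x)
 = (-8)·0.16 + (-5)·0.14 + (-2)·0.25 + 1·0.13 + 4·0.14 + 7·0.18
 = (-1.28) + (-0.7) + (-0.5) + 0.13 + 0.56 + 1.26
 = -0.53

-0.53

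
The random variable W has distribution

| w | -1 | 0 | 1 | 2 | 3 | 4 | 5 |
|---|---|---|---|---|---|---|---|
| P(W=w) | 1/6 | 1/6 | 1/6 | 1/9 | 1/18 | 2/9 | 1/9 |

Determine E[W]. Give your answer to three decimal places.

E[W] = Σ w·P(W=w)
 = (-1)·1/6 + 0·1/6 + 1·1/6 + 2·1/9 + 3·1/18 + 4·2/9 + 5·1/9
 = (-1/6) + 0 + 1/6 + 2/9 + 1/6 + 8/9 + 5/9
 = 11/6

1.833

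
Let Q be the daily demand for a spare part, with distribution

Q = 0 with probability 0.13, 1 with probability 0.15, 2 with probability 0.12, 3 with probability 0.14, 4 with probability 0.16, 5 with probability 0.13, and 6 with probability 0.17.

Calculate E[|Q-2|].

E[|Q-2|] = Σ |q-2|·P(Q=q)
 = 2·0.13 + 1·0.15 + 0·0.12 + 1·0.14 + 2·0.16 + 3·0.13 + 4·0.17
 = 0.26 + 0.15 + 0 + 0.14 + 0.32 + 0.39 + 0.68
 = 1.94

1.94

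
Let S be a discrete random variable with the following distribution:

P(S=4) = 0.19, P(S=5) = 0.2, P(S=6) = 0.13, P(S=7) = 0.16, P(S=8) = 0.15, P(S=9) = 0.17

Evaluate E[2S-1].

11.78

E[2S-1] = Σ (2s-1)·P(S=s)
 = 7·0.19 + 9·0.2 + 11·0.13 + 13·0.16 + 15·0.15 + 17·0.17
 = 1.33 + 1.8 + 1.43 + 2.08 + 2.25 + 2.89
 = 11.78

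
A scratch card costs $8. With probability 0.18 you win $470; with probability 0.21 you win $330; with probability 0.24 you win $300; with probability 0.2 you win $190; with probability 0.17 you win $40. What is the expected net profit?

262.7

E[payout] = 470·0.18 + 330·0.21 + 300·0.24 + 190·0.2 + 40·0.17
 = 84.6 + 69.3 + 72 + 38 + 6.8
 = 270.7
Net = 270.7 - 8 = 262.7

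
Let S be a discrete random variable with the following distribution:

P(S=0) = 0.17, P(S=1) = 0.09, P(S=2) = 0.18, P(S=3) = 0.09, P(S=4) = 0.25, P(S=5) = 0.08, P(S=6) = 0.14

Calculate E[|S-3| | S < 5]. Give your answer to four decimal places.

1.4359

P(S < 5) = 0.17 + 0.09 + 0.18 + 0.09 + 0.25 = 0.78.
E[|S-3| | S < 5] = [3·0.17 + 2·0.09 + 1·0.18 + 0·0.09 + 1·0.25] / 0.78
 = 1.12 / 0.78
 = 56/39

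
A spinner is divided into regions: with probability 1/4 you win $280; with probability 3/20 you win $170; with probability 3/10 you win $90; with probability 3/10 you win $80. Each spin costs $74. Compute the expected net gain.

72.5

E[payout] = 280·1/4 + 170·3/20 + 90·3/10 + 80·3/10
 = 70 + 51/2 + 27 + 24
 = 293/2
Net = 293/2 - 74 = 145/2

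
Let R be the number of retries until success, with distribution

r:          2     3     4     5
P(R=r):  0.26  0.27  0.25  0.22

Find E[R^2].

E[R^2] = Σ r^2·P(R=r)
 = 4·0.26 + 9·0.27 + 16·0.25 + 25·0.22
 = 1.04 + 2.43 + 4 + 5.5
 = 12.97

12.97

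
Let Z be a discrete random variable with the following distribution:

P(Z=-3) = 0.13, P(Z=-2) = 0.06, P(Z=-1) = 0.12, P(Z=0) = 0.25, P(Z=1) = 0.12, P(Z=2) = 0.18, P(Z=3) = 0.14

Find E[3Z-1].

E[3Z-1] = Σ (3z-1)·P(Z=z)
 = (-10)·0.13 + (-7)·0.06 + (-4)·0.12 + (-1)·0.25 + 2·0.12 + 5·0.18 + 8·0.14
 = (-1.3) + (-0.42) + (-0.48) + (-0.25) + 0.24 + 0.9 + 1.12
 = -0.19

-0.19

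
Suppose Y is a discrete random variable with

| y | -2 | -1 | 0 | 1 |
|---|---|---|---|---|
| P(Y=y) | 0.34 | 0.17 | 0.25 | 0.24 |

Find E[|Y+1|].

1.07

E[|Y+1|] = Σ |y+1|·P(Y=y)
 = 1·0.34 + 0·0.17 + 1·0.25 + 2·0.24
 = 0.34 + 0 + 0.25 + 0.48
 = 1.07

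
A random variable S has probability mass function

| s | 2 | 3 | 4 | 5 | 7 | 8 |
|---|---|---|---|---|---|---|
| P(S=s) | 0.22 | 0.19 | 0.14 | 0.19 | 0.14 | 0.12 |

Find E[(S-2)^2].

E[(S-2)^2] = Σ (s-2)^2·P(S=s)
 = 0·0.22 + 1·0.19 + 4·0.14 + 9·0.19 + 25·0.14 + 36·0.12
 = 0 + 0.19 + 0.56 + 1.71 + 3.5 + 4.32
 = 10.28

10.28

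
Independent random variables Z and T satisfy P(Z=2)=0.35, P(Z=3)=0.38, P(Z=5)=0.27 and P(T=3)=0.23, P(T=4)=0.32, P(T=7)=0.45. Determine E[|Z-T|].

E[|Z-T|] = Σ_z Σ_t |z-t| · P(Z=z)P(T=t)
 = 1·0.0805 + 2·0.112 + 5·0.1575 + 0·0.0874 + 1·0.1216 + 4·0.171 + 2·0.0621 + 1·0.0864 + 2·0.1215
 = 0.0805 + 0.224 + 0.7875 + 0 + 0.1216 + 0.684 + 0.1242 + 0.0864 + 0.243
 = 2.3512

2.3512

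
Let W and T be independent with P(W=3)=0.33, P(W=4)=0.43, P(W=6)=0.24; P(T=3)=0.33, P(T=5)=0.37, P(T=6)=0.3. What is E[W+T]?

8.79

E[W+T] = Σ_w Σ_t (w+t) · P(W=w)P(T=t)
 = 6·0.1089 + 8·0.1221 + 9·0.099 + 7·0.1419 + 9·0.1591 + 10·0.129 + 9·0.0792 + 11·0.0888 + 12·0.072
 = 0.6534 + 0.9768 + 0.891 + 0.9933 + 1.4319 + 1.29 + 0.7128 + 0.9768 + 0.864
 = 8.79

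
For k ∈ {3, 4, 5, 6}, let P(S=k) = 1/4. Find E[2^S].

30

E[2^S] = Σ 2^s·P(S=s)
 = 8·1/4 + 16·1/4 + 32·1/4 + 64·1/4
 = 2 + 4 + 8 + 16
 = 30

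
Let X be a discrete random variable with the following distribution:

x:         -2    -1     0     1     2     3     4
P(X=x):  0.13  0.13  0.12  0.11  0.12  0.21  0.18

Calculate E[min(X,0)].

-0.39

E[min(X,0)] = Σ min(x,0)·P(X=x)
 = (-2)·0.13 + (-1)·0.13 + 0·0.12 + 0·0.11 + 0·0.12 + 0·0.21 + 0·0.18
 = (-0.26) + (-0.13) + 0 + 0 + 0 + 0 + 0
 = -0.39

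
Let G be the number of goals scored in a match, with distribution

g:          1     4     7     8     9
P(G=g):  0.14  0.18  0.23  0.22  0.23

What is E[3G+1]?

E[3G+1] = Σ (3g+1)·P(G=g)
 = 4·0.14 + 13·0.18 + 22·0.23 + 25·0.22 + 28·0.23
 = 0.56 + 2.34 + 5.06 + 5.5 + 6.44
 = 19.9

19.9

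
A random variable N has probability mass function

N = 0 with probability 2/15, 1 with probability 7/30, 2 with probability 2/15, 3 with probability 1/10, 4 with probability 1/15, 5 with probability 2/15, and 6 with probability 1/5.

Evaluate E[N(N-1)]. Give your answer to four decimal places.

E[N(N-1)] = Σ n(n-1)·P(N=n)
 = 0·2/15 + 0·7/30 + 2·2/15 + 6·1/10 + 12·1/15 + 20·2/15 + 30·1/5
 = 0 + 0 + 4/15 + 3/5 + 4/5 + 8/3 + 6
 = 31/3

10.3333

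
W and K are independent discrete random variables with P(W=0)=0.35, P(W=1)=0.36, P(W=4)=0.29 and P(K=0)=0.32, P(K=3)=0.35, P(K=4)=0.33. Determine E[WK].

E[WK] = Σ_w Σ_k wk · P(W=w)P(K=k)
 = 0·0.112 + 0·0.1225 + 0·0.1155 + 0·0.1152 + 3·0.126 + 4·0.1188 + 0·0.0928 + 12·0.1015 + 16·0.0957
 = 0 + 0 + 0 + 0 + 0.378 + 0.4752 + 0 + 1.218 + 1.5312
 = 3.6024

3.6024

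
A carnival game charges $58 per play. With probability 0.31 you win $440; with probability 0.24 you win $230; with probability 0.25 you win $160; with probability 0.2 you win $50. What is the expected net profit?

183.6

E[payout] = 440·0.31 + 230·0.24 + 160·0.25 + 50·0.2
 = 136.4 + 55.2 + 40 + 10
 = 241.6
Net = 241.6 - 58 = 183.6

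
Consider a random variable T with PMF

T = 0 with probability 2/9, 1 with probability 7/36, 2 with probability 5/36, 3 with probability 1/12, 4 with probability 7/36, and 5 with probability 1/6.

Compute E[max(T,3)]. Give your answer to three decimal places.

3.528

E[max(T,3)] = Σ max(t,3)·P(T=t)
 = 3·2/9 + 3·7/36 + 3·5/36 + 3·1/12 + 4·7/36 + 5·1/6
 = 2/3 + 7/12 + 5/12 + 1/4 + 7/9 + 5/6
 = 127/36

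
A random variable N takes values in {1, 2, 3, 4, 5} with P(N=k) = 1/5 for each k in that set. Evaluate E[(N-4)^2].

3

E[(N-4)^2] = Σ (n-4)^2·P(N=n)
 = 9·1/5 + 4·1/5 + 1·1/5 + 0·1/5 + 1·1/5
 = 9/5 + 4/5 + 1/5 + 0 + 1/5
 = 3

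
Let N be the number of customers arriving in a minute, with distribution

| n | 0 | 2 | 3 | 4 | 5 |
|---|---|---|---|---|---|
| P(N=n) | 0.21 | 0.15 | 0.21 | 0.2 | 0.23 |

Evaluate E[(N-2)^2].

E[(N-2)^2] = Σ (n-2)^2·P(N=n)
 = 4·0.21 + 0·0.15 + 1·0.21 + 4·0.2 + 9·0.23
 = 0.84 + 0 + 0.21 + 0.8 + 2.07
 = 3.92

3.92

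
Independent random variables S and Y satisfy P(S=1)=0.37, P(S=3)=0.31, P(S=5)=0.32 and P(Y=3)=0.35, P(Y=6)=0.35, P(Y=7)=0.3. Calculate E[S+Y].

E[S+Y] = Σ_s Σ_y (s+y) · P(S=s)P(Y=y)
 = 4·0.1295 + 7·0.1295 + 8·0.111 + 6·0.1085 + 9·0.1085 + 10·0.093 + 8·0.112 + 11·0.112 + 12·0.096
 = 0.518 + 0.9065 + 0.888 + 0.651 + 0.9765 + 0.93 + 0.896 + 1.232 + 1.152
 = 8.15

8.15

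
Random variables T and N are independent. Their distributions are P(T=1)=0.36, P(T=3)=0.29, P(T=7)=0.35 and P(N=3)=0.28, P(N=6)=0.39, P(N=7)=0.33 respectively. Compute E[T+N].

9.17

E[T+N] = Σ_t Σ_n (t+n) · P(T=t)P(N=n)
 = 4·0.1008 + 7·0.1404 + 8·0.1188 + 6·0.0812 + 9·0.1131 + 10·0.0957 + 10·0.098 + 13·0.1365 + 14·0.1155
 = 0.4032 + 0.9828 + 0.9504 + 0.4872 + 1.0179 + 0.957 + 0.98 + 1.7745 + 1.617
 = 9.17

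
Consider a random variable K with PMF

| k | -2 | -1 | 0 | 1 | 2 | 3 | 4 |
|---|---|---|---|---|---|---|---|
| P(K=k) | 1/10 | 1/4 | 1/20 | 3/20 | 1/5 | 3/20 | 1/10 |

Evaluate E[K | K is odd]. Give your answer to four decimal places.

0.6364

P(K is odd) = 1/4 + 3/20 + 3/20 = 11/20.
E[K | K is odd] = [(-1)·1/4 + 1·3/20 + 3·3/20] / (11/20)
 = 7/20 / (11/20)
 = 7/11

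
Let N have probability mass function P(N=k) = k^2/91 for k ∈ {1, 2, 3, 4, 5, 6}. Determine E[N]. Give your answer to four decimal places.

4.8462

E[N] = Σ n·P(N=n)
 = 1·1/91 + 2·4/91 + 3·9/91 + 4·16/91 + 5·25/91 + 6·36/91
 = 1/91 + 8/91 + 27/91 + 64/91 + 125/91 + 216/91
 = 63/13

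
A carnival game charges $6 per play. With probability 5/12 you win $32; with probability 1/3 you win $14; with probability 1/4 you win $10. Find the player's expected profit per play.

E[payout] = 32·5/12 + 14·1/3 + 10·1/4
 = 40/3 + 14/3 + 5/2
 = 41/2
Net = 41/2 - 6 = 29/2

14.5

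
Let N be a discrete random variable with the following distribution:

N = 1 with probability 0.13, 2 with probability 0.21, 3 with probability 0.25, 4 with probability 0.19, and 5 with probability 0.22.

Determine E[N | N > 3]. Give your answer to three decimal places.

4.537

P(N > 3) = 0.19 + 0.22 = 0.41.
E[N | N > 3] = [4·0.19 + 5·0.22] / 0.41
 = 1.86 / 0.41
 = 186/41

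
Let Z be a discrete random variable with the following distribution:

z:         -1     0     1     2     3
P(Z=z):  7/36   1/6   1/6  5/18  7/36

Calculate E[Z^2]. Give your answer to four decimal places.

E[Z^2] = Σ z^2·P(Z=z)
 = 1·7/36 + 0·1/6 + 1·1/6 + 4·5/18 + 9·7/36
 = 7/36 + 0 + 1/6 + 10/9 + 7/4
 = 29/9

3.2222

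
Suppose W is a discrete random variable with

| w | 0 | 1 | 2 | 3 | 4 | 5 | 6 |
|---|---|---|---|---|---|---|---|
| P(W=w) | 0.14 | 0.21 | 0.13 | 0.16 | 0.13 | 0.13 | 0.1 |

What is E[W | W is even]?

2.76

P(W is even) = 0.14 + 0.13 + 0.13 + 0.1 = 0.5.
E[W | W is even] = [0·0.14 + 2·0.13 + 4·0.13 + 6·0.1] / 0.5
 = 1.38 / 0.5
 = 69/25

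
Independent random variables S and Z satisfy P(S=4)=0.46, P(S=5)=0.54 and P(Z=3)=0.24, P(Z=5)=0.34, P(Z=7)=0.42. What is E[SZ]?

24.3344

E[SZ] = Σ_s Σ_z sz · P(S=s)P(Z=z)
 = 12·0.1104 + 20·0.1564 + 28·0.1932 + 15·0.1296 + 25·0.1836 + 35·0.2268
 = 1.3248 + 3.128 + 5.4096 + 1.944 + 4.59 + 7.938
 = 24.3344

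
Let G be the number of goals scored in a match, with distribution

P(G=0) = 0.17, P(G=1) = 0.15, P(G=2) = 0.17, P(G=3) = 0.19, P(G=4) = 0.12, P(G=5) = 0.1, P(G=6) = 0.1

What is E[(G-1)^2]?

E[(G-1)^2] = Σ (g-1)^2·P(G=g)
 = 1·0.17 + 0·0.15 + 1·0.17 + 4·0.19 + 9·0.12 + 16·0.1 + 25·0.1
 = 0.17 + 0 + 0.17 + 0.76 + 1.08 + 1.6 + 2.5
 = 6.28

6.28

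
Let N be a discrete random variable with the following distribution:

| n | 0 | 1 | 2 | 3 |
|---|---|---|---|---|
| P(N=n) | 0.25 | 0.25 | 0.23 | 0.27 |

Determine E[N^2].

3.6

E[N^2] = Σ n^2·P(N=n)
 = 0·0.25 + 1·0.25 + 4·0.23 + 9·0.27
 = 0 + 0.25 + 0.92 + 2.43
 = 3.6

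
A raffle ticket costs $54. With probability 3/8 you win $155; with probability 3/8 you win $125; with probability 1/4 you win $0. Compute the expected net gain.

E[payout] = 155·3/8 + 125·3/8 + 0·1/4
 = 465/8 + 375/8 + 0
 = 105
Net = 105 - 54 = 51

51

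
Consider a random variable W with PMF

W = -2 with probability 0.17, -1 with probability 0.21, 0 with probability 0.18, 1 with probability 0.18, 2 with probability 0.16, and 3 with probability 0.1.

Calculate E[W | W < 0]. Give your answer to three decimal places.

-1.447

P(W < 0) = 0.17 + 0.21 = 0.38.
E[W | W < 0] = [(-2)·0.17 + (-1)·0.21] / 0.38
 = -0.55 / 0.38
 = -55/38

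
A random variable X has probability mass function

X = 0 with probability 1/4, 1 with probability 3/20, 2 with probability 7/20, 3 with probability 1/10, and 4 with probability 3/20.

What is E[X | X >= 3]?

3.6

P(X >= 3) = 1/10 + 3/20 = 1/4.
E[X | X >= 3] = [3·1/10 + 4·3/20] / (1/4)
 = 9/10 / (1/4)
 = 18/5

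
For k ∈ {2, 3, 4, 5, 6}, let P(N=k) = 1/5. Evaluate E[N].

4

E[N] = Σ n·P(N=n)
 = 2·1/5 + 3·1/5 + 4·1/5 + 5·1/5 + 6·1/5
 = 2/5 + 3/5 + 4/5 + 1 + 6/5
 = 4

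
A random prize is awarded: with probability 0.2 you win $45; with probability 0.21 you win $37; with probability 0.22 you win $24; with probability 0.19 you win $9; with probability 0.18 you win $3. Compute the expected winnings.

E[payout] = 45·0.2 + 37·0.21 + 24·0.22 + 9·0.19 + 3·0.18
 = 9 + 7.77 + 5.28 + 1.71 + 0.54
 = 24.3

24.3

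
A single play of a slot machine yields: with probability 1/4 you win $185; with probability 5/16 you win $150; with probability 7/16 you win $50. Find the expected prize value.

115

E[payout] = 185·1/4 + 150·5/16 + 50·7/16
 = 185/4 + 375/8 + 175/8
 = 115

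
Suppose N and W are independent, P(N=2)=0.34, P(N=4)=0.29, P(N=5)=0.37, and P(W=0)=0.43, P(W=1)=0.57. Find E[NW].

2.1033

E[NW] = Σ_n Σ_w nw · P(N=n)P(W=w)
 = 0·0.1462 + 2·0.1938 + 0·0.1247 + 4·0.1653 + 0·0.1591 + 5·0.2109
 = 0 + 0.3876 + 0 + 0.6612 + 0 + 1.0545
 = 2.1033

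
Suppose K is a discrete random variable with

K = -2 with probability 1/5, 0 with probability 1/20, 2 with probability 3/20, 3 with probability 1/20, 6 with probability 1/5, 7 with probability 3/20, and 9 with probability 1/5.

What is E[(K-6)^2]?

E[(K-6)^2] = Σ (k-6)^2·P(K=k)
 = 64·1/5 + 36·1/20 + 16·3/20 + 9·1/20 + 0·1/5 + 1·3/20 + 9·1/5
 = 64/5 + 9/5 + 12/5 + 9/20 + 0 + 3/20 + 9/5
 = 97/5

19.4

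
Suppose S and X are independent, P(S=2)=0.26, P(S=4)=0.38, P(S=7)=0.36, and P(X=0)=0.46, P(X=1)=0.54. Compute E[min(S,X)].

E[min(S,X)] = Σ_s Σ_x min(s,x) · P(S=s)P(X=x)
 = 0·0.1196 + 1·0.1404 + 0·0.1748 + 1·0.2052 + 0·0.1656 + 1·0.1944
 = 0 + 0.1404 + 0 + 0.2052 + 0 + 0.1944
 = 0.54

0.54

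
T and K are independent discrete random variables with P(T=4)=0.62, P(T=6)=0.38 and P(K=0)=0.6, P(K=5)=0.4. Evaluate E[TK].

9.52

E[TK] = Σ_t Σ_k tk · P(T=t)P(K=k)
 = 0·0.372 + 20·0.248 + 0·0.228 + 30·0.152
 = 0 + 4.96 + 0 + 4.56
 = 9.52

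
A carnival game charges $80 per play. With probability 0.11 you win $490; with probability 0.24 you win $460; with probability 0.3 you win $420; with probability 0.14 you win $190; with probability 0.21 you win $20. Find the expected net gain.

241.1

E[payout] = 490·0.11 + 460·0.24 + 420·0.3 + 190·0.14 + 20·0.21
 = 53.9 + 110.4 + 126 + 26.6 + 4.2
 = 321.1
Net = 321.1 - 80 = 241.1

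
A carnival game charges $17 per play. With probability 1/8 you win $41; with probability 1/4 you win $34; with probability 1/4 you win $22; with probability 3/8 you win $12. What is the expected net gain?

6.625

E[payout] = 41·1/8 + 34·1/4 + 22·1/4 + 12·3/8
 = 41/8 + 17/2 + 11/2 + 9/2
 = 189/8
Net = 189/8 - 17 = 53/8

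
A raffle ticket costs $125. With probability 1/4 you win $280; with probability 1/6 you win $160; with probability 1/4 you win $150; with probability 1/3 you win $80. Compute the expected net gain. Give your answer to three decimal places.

35.833

E[payout] = 280·1/4 + 160·1/6 + 150·1/4 + 80·1/3
 = 70 + 80/3 + 75/2 + 80/3
 = 965/6
Net = 965/6 - 125 = 215/6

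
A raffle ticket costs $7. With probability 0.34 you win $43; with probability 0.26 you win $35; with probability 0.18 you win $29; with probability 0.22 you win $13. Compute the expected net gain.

24.8

E[payout] = 43·0.34 + 35·0.26 + 29·0.18 + 13·0.22
 = 14.62 + 9.1 + 5.22 + 2.86
 = 31.8
Net = 31.8 - 7 = 24.8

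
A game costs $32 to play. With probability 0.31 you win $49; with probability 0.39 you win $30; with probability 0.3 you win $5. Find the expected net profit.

-3.61

E[payout] = 49·0.31 + 30·0.39 + 5·0.3
 = 15.19 + 11.7 + 1.5
 = 28.39
Net = 28.39 - 32 = -3.61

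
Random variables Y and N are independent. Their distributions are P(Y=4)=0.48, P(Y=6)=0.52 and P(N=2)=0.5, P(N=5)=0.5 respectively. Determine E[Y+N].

E[Y+N] = Σ_y Σ_n (y+n) · P(Y=y)P(N=n)
 = 6·0.24 + 9·0.24 + 8·0.26 + 11·0.26
 = 1.44 + 2.16 + 2.08 + 2.86
 = 8.54

8.54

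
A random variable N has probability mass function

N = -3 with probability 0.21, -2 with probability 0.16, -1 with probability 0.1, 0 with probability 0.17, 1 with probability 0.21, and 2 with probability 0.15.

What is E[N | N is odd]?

-1

P(N is odd) = 0.21 + 0.1 + 0.21 = 0.52.
E[N | N is odd] = [(-3)·0.21 + (-1)·0.1 + 1·0.21] / 0.52
 = -0.52 / 0.52
 = -1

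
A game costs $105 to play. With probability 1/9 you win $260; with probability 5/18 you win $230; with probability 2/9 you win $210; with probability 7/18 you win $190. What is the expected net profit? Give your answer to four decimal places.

108.3333

E[payout] = 260·1/9 + 230·5/18 + 210·2/9 + 190·7/18
 = 260/9 + 575/9 + 140/3 + 665/9
 = 640/3
Net = 640/3 - 105 = 325/3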